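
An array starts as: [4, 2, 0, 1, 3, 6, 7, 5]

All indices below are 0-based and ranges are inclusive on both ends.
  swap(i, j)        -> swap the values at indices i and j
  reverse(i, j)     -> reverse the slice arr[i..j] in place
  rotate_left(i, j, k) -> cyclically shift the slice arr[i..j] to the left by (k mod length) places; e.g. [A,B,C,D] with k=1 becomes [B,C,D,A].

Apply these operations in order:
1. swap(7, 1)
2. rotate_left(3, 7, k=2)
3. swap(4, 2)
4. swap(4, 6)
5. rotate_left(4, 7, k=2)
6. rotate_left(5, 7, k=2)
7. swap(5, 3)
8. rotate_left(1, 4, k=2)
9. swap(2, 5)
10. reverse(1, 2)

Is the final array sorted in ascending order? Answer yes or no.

After 1 (swap(7, 1)): [4, 5, 0, 1, 3, 6, 7, 2]
After 2 (rotate_left(3, 7, k=2)): [4, 5, 0, 6, 7, 2, 1, 3]
After 3 (swap(4, 2)): [4, 5, 7, 6, 0, 2, 1, 3]
After 4 (swap(4, 6)): [4, 5, 7, 6, 1, 2, 0, 3]
After 5 (rotate_left(4, 7, k=2)): [4, 5, 7, 6, 0, 3, 1, 2]
After 6 (rotate_left(5, 7, k=2)): [4, 5, 7, 6, 0, 2, 3, 1]
After 7 (swap(5, 3)): [4, 5, 7, 2, 0, 6, 3, 1]
After 8 (rotate_left(1, 4, k=2)): [4, 2, 0, 5, 7, 6, 3, 1]
After 9 (swap(2, 5)): [4, 2, 6, 5, 7, 0, 3, 1]
After 10 (reverse(1, 2)): [4, 6, 2, 5, 7, 0, 3, 1]

Answer: no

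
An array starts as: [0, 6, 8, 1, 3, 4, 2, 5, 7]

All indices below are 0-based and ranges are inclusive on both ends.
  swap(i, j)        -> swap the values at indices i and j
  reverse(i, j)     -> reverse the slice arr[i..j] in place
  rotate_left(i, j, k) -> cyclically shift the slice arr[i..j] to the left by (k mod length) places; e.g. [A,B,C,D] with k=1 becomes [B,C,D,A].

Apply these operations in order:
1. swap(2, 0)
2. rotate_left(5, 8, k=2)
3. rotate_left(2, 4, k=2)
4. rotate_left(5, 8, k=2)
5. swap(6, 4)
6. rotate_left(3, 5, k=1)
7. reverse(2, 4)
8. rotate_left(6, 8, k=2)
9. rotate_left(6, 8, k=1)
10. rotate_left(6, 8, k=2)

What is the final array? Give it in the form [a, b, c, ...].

After 1 (swap(2, 0)): [8, 6, 0, 1, 3, 4, 2, 5, 7]
After 2 (rotate_left(5, 8, k=2)): [8, 6, 0, 1, 3, 5, 7, 4, 2]
After 3 (rotate_left(2, 4, k=2)): [8, 6, 3, 0, 1, 5, 7, 4, 2]
After 4 (rotate_left(5, 8, k=2)): [8, 6, 3, 0, 1, 4, 2, 5, 7]
After 5 (swap(6, 4)): [8, 6, 3, 0, 2, 4, 1, 5, 7]
After 6 (rotate_left(3, 5, k=1)): [8, 6, 3, 2, 4, 0, 1, 5, 7]
After 7 (reverse(2, 4)): [8, 6, 4, 2, 3, 0, 1, 5, 7]
After 8 (rotate_left(6, 8, k=2)): [8, 6, 4, 2, 3, 0, 7, 1, 5]
After 9 (rotate_left(6, 8, k=1)): [8, 6, 4, 2, 3, 0, 1, 5, 7]
After 10 (rotate_left(6, 8, k=2)): [8, 6, 4, 2, 3, 0, 7, 1, 5]

Answer: [8, 6, 4, 2, 3, 0, 7, 1, 5]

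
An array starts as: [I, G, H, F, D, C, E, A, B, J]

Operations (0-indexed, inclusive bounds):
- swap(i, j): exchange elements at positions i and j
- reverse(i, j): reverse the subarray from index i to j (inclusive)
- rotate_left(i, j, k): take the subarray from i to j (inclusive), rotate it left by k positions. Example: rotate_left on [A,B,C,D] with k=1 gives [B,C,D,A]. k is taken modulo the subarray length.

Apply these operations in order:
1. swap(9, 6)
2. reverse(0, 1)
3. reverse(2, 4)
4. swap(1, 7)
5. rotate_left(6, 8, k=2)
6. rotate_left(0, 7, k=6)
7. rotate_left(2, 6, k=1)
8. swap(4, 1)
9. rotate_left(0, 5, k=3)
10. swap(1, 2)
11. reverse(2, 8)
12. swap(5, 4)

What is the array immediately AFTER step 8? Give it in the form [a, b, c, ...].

Answer: [B, F, A, D, J, H, G, C, I, E]

Derivation:
After 1 (swap(9, 6)): [I, G, H, F, D, C, J, A, B, E]
After 2 (reverse(0, 1)): [G, I, H, F, D, C, J, A, B, E]
After 3 (reverse(2, 4)): [G, I, D, F, H, C, J, A, B, E]
After 4 (swap(1, 7)): [G, A, D, F, H, C, J, I, B, E]
After 5 (rotate_left(6, 8, k=2)): [G, A, D, F, H, C, B, J, I, E]
After 6 (rotate_left(0, 7, k=6)): [B, J, G, A, D, F, H, C, I, E]
After 7 (rotate_left(2, 6, k=1)): [B, J, A, D, F, H, G, C, I, E]
After 8 (swap(4, 1)): [B, F, A, D, J, H, G, C, I, E]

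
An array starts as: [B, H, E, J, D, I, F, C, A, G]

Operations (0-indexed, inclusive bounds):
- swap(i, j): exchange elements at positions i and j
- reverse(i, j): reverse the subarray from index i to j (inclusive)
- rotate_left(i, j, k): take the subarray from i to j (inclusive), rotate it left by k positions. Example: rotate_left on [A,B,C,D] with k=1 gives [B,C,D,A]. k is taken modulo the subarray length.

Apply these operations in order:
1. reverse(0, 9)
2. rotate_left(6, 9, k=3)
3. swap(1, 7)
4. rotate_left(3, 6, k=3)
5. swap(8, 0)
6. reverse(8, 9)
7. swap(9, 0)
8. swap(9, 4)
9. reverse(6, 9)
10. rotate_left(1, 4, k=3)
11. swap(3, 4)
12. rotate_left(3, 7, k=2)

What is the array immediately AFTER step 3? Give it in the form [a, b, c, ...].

After 1 (reverse(0, 9)): [G, A, C, F, I, D, J, E, H, B]
After 2 (rotate_left(6, 9, k=3)): [G, A, C, F, I, D, B, J, E, H]
After 3 (swap(1, 7)): [G, J, C, F, I, D, B, A, E, H]

Answer: [G, J, C, F, I, D, B, A, E, H]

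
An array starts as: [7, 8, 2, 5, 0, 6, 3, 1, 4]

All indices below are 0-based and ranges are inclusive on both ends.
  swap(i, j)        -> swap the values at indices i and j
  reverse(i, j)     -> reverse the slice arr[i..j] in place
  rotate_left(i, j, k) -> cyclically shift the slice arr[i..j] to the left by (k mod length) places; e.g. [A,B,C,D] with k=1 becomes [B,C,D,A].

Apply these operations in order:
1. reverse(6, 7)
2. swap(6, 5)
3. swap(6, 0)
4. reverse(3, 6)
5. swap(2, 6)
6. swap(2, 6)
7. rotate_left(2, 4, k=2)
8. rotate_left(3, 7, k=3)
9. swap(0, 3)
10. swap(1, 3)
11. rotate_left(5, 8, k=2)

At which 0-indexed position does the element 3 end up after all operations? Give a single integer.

After 1 (reverse(6, 7)): [7, 8, 2, 5, 0, 6, 1, 3, 4]
After 2 (swap(6, 5)): [7, 8, 2, 5, 0, 1, 6, 3, 4]
After 3 (swap(6, 0)): [6, 8, 2, 5, 0, 1, 7, 3, 4]
After 4 (reverse(3, 6)): [6, 8, 2, 7, 1, 0, 5, 3, 4]
After 5 (swap(2, 6)): [6, 8, 5, 7, 1, 0, 2, 3, 4]
After 6 (swap(2, 6)): [6, 8, 2, 7, 1, 0, 5, 3, 4]
After 7 (rotate_left(2, 4, k=2)): [6, 8, 1, 2, 7, 0, 5, 3, 4]
After 8 (rotate_left(3, 7, k=3)): [6, 8, 1, 5, 3, 2, 7, 0, 4]
After 9 (swap(0, 3)): [5, 8, 1, 6, 3, 2, 7, 0, 4]
After 10 (swap(1, 3)): [5, 6, 1, 8, 3, 2, 7, 0, 4]
After 11 (rotate_left(5, 8, k=2)): [5, 6, 1, 8, 3, 0, 4, 2, 7]

Answer: 4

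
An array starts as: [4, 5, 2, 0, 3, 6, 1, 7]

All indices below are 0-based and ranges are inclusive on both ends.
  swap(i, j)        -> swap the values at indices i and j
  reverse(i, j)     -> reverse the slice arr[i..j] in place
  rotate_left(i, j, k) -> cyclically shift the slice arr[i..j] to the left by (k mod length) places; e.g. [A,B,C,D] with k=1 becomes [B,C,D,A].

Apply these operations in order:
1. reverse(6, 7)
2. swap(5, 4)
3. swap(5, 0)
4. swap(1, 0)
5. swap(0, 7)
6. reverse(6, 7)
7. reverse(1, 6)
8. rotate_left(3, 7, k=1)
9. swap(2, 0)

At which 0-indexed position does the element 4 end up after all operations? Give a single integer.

After 1 (reverse(6, 7)): [4, 5, 2, 0, 3, 6, 7, 1]
After 2 (swap(5, 4)): [4, 5, 2, 0, 6, 3, 7, 1]
After 3 (swap(5, 0)): [3, 5, 2, 0, 6, 4, 7, 1]
After 4 (swap(1, 0)): [5, 3, 2, 0, 6, 4, 7, 1]
After 5 (swap(0, 7)): [1, 3, 2, 0, 6, 4, 7, 5]
After 6 (reverse(6, 7)): [1, 3, 2, 0, 6, 4, 5, 7]
After 7 (reverse(1, 6)): [1, 5, 4, 6, 0, 2, 3, 7]
After 8 (rotate_left(3, 7, k=1)): [1, 5, 4, 0, 2, 3, 7, 6]
After 9 (swap(2, 0)): [4, 5, 1, 0, 2, 3, 7, 6]

Answer: 0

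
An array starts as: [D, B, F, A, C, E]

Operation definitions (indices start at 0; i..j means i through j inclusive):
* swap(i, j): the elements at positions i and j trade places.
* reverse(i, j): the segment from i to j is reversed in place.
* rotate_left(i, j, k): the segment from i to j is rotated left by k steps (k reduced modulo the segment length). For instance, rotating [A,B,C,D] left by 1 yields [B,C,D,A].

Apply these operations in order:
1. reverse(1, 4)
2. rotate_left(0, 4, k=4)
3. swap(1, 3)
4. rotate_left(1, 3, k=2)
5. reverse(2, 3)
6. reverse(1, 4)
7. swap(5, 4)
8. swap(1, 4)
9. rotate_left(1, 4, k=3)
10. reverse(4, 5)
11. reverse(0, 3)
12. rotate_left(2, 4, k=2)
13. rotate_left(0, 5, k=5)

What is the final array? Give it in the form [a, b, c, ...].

Answer: [C, A, E, D, F, B]

Derivation:
After 1 (reverse(1, 4)): [D, C, A, F, B, E]
After 2 (rotate_left(0, 4, k=4)): [B, D, C, A, F, E]
After 3 (swap(1, 3)): [B, A, C, D, F, E]
After 4 (rotate_left(1, 3, k=2)): [B, D, A, C, F, E]
After 5 (reverse(2, 3)): [B, D, C, A, F, E]
After 6 (reverse(1, 4)): [B, F, A, C, D, E]
After 7 (swap(5, 4)): [B, F, A, C, E, D]
After 8 (swap(1, 4)): [B, E, A, C, F, D]
After 9 (rotate_left(1, 4, k=3)): [B, F, E, A, C, D]
After 10 (reverse(4, 5)): [B, F, E, A, D, C]
After 11 (reverse(0, 3)): [A, E, F, B, D, C]
After 12 (rotate_left(2, 4, k=2)): [A, E, D, F, B, C]
After 13 (rotate_left(0, 5, k=5)): [C, A, E, D, F, B]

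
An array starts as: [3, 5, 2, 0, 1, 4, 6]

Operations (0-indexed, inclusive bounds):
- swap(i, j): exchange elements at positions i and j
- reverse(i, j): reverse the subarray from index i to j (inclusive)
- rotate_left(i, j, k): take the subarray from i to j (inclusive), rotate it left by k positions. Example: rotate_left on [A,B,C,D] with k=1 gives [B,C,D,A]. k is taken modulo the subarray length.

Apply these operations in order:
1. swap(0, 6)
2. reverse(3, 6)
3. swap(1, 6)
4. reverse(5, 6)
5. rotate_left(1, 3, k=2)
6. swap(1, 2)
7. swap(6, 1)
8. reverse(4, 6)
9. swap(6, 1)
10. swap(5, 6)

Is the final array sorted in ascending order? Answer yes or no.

After 1 (swap(0, 6)): [6, 5, 2, 0, 1, 4, 3]
After 2 (reverse(3, 6)): [6, 5, 2, 3, 4, 1, 0]
After 3 (swap(1, 6)): [6, 0, 2, 3, 4, 1, 5]
After 4 (reverse(5, 6)): [6, 0, 2, 3, 4, 5, 1]
After 5 (rotate_left(1, 3, k=2)): [6, 3, 0, 2, 4, 5, 1]
After 6 (swap(1, 2)): [6, 0, 3, 2, 4, 5, 1]
After 7 (swap(6, 1)): [6, 1, 3, 2, 4, 5, 0]
After 8 (reverse(4, 6)): [6, 1, 3, 2, 0, 5, 4]
After 9 (swap(6, 1)): [6, 4, 3, 2, 0, 5, 1]
After 10 (swap(5, 6)): [6, 4, 3, 2, 0, 1, 5]

Answer: no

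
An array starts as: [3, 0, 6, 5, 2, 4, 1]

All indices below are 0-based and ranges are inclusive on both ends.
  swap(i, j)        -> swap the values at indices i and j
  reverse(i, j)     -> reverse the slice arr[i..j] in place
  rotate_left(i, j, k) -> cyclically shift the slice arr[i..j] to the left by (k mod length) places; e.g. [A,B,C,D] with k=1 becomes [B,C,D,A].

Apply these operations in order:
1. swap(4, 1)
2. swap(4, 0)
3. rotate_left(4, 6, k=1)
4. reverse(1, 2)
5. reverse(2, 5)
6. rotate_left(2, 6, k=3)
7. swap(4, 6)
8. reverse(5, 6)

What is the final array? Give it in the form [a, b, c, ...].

After 1 (swap(4, 1)): [3, 2, 6, 5, 0, 4, 1]
After 2 (swap(4, 0)): [0, 2, 6, 5, 3, 4, 1]
After 3 (rotate_left(4, 6, k=1)): [0, 2, 6, 5, 4, 1, 3]
After 4 (reverse(1, 2)): [0, 6, 2, 5, 4, 1, 3]
After 5 (reverse(2, 5)): [0, 6, 1, 4, 5, 2, 3]
After 6 (rotate_left(2, 6, k=3)): [0, 6, 2, 3, 1, 4, 5]
After 7 (swap(4, 6)): [0, 6, 2, 3, 5, 4, 1]
After 8 (reverse(5, 6)): [0, 6, 2, 3, 5, 1, 4]

Answer: [0, 6, 2, 3, 5, 1, 4]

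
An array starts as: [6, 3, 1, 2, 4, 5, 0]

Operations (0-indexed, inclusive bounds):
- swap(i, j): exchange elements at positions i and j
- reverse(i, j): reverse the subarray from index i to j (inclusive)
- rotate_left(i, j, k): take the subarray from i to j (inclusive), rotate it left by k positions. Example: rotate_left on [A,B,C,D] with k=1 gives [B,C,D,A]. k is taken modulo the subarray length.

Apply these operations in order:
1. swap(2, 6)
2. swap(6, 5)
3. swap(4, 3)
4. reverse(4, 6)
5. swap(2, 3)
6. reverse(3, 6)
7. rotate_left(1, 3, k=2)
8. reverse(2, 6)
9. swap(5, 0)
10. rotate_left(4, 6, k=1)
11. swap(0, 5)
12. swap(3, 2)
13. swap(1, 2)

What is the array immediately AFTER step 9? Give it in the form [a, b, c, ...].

After 1 (swap(2, 6)): [6, 3, 0, 2, 4, 5, 1]
After 2 (swap(6, 5)): [6, 3, 0, 2, 4, 1, 5]
After 3 (swap(4, 3)): [6, 3, 0, 4, 2, 1, 5]
After 4 (reverse(4, 6)): [6, 3, 0, 4, 5, 1, 2]
After 5 (swap(2, 3)): [6, 3, 4, 0, 5, 1, 2]
After 6 (reverse(3, 6)): [6, 3, 4, 2, 1, 5, 0]
After 7 (rotate_left(1, 3, k=2)): [6, 2, 3, 4, 1, 5, 0]
After 8 (reverse(2, 6)): [6, 2, 0, 5, 1, 4, 3]
After 9 (swap(5, 0)): [4, 2, 0, 5, 1, 6, 3]

Answer: [4, 2, 0, 5, 1, 6, 3]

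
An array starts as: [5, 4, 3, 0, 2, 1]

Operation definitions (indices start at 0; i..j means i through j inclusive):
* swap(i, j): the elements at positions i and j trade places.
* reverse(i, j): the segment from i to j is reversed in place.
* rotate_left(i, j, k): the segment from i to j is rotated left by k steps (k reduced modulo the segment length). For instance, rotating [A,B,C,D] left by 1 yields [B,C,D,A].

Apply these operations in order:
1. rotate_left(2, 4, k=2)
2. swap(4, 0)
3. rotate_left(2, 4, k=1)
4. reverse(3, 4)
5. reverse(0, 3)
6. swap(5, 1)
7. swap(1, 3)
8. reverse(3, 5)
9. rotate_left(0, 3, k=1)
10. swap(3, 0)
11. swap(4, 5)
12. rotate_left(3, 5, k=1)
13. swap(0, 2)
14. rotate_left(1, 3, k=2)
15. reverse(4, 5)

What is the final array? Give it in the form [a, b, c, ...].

Answer: [3, 1, 4, 2, 0, 5]

Derivation:
After 1 (rotate_left(2, 4, k=2)): [5, 4, 2, 3, 0, 1]
After 2 (swap(4, 0)): [0, 4, 2, 3, 5, 1]
After 3 (rotate_left(2, 4, k=1)): [0, 4, 3, 5, 2, 1]
After 4 (reverse(3, 4)): [0, 4, 3, 2, 5, 1]
After 5 (reverse(0, 3)): [2, 3, 4, 0, 5, 1]
After 6 (swap(5, 1)): [2, 1, 4, 0, 5, 3]
After 7 (swap(1, 3)): [2, 0, 4, 1, 5, 3]
After 8 (reverse(3, 5)): [2, 0, 4, 3, 5, 1]
After 9 (rotate_left(0, 3, k=1)): [0, 4, 3, 2, 5, 1]
After 10 (swap(3, 0)): [2, 4, 3, 0, 5, 1]
After 11 (swap(4, 5)): [2, 4, 3, 0, 1, 5]
After 12 (rotate_left(3, 5, k=1)): [2, 4, 3, 1, 5, 0]
After 13 (swap(0, 2)): [3, 4, 2, 1, 5, 0]
After 14 (rotate_left(1, 3, k=2)): [3, 1, 4, 2, 5, 0]
After 15 (reverse(4, 5)): [3, 1, 4, 2, 0, 5]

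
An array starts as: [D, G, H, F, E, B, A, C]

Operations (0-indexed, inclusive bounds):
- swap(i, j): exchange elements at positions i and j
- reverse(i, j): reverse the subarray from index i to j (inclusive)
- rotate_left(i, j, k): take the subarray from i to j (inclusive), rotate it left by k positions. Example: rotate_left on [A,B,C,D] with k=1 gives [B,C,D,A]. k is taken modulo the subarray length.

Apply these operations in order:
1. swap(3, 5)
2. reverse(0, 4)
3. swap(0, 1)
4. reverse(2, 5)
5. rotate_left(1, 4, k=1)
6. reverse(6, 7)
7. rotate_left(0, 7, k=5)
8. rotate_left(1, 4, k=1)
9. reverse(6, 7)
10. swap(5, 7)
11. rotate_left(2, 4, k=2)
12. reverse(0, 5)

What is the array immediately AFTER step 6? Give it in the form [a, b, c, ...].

Answer: [B, F, D, G, E, H, C, A]

Derivation:
After 1 (swap(3, 5)): [D, G, H, B, E, F, A, C]
After 2 (reverse(0, 4)): [E, B, H, G, D, F, A, C]
After 3 (swap(0, 1)): [B, E, H, G, D, F, A, C]
After 4 (reverse(2, 5)): [B, E, F, D, G, H, A, C]
After 5 (rotate_left(1, 4, k=1)): [B, F, D, G, E, H, A, C]
After 6 (reverse(6, 7)): [B, F, D, G, E, H, C, A]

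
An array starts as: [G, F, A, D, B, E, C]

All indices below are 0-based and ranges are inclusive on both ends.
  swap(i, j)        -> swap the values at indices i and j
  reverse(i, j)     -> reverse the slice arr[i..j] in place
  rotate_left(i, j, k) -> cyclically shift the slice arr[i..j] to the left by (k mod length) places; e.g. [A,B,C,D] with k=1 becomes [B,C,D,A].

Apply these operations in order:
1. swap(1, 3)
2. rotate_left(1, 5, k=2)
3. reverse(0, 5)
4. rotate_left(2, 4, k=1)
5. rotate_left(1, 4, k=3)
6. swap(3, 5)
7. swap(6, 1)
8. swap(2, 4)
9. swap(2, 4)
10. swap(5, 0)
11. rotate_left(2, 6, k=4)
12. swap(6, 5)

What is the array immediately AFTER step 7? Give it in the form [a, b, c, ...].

Answer: [A, C, D, G, F, B, E]

Derivation:
After 1 (swap(1, 3)): [G, D, A, F, B, E, C]
After 2 (rotate_left(1, 5, k=2)): [G, F, B, E, D, A, C]
After 3 (reverse(0, 5)): [A, D, E, B, F, G, C]
After 4 (rotate_left(2, 4, k=1)): [A, D, B, F, E, G, C]
After 5 (rotate_left(1, 4, k=3)): [A, E, D, B, F, G, C]
After 6 (swap(3, 5)): [A, E, D, G, F, B, C]
After 7 (swap(6, 1)): [A, C, D, G, F, B, E]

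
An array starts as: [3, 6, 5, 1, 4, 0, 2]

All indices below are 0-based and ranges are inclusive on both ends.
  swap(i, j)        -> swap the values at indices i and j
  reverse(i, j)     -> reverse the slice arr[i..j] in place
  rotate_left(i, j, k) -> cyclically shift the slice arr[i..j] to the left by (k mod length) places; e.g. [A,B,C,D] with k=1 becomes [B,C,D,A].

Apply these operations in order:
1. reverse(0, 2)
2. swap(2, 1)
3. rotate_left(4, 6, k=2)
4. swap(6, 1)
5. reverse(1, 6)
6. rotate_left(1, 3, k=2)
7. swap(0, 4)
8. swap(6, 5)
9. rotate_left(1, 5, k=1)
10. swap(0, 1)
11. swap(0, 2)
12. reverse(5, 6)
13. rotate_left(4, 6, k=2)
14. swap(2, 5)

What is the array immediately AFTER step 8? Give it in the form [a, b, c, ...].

After 1 (reverse(0, 2)): [5, 6, 3, 1, 4, 0, 2]
After 2 (swap(2, 1)): [5, 3, 6, 1, 4, 0, 2]
After 3 (rotate_left(4, 6, k=2)): [5, 3, 6, 1, 2, 4, 0]
After 4 (swap(6, 1)): [5, 0, 6, 1, 2, 4, 3]
After 5 (reverse(1, 6)): [5, 3, 4, 2, 1, 6, 0]
After 6 (rotate_left(1, 3, k=2)): [5, 2, 3, 4, 1, 6, 0]
After 7 (swap(0, 4)): [1, 2, 3, 4, 5, 6, 0]
After 8 (swap(6, 5)): [1, 2, 3, 4, 5, 0, 6]

Answer: [1, 2, 3, 4, 5, 0, 6]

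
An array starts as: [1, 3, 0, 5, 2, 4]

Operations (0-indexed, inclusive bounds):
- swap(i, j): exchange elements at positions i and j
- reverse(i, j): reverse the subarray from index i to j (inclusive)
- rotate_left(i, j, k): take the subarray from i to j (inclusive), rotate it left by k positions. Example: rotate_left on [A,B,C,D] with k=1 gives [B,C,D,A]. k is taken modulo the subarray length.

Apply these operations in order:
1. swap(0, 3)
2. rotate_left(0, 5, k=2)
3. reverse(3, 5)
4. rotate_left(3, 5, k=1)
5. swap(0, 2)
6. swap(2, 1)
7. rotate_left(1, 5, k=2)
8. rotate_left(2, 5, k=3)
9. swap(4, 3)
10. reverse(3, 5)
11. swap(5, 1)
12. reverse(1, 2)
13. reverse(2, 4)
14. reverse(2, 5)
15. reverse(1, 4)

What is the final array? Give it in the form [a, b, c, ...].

After 1 (swap(0, 3)): [5, 3, 0, 1, 2, 4]
After 2 (rotate_left(0, 5, k=2)): [0, 1, 2, 4, 5, 3]
After 3 (reverse(3, 5)): [0, 1, 2, 3, 5, 4]
After 4 (rotate_left(3, 5, k=1)): [0, 1, 2, 5, 4, 3]
After 5 (swap(0, 2)): [2, 1, 0, 5, 4, 3]
After 6 (swap(2, 1)): [2, 0, 1, 5, 4, 3]
After 7 (rotate_left(1, 5, k=2)): [2, 5, 4, 3, 0, 1]
After 8 (rotate_left(2, 5, k=3)): [2, 5, 1, 4, 3, 0]
After 9 (swap(4, 3)): [2, 5, 1, 3, 4, 0]
After 10 (reverse(3, 5)): [2, 5, 1, 0, 4, 3]
After 11 (swap(5, 1)): [2, 3, 1, 0, 4, 5]
After 12 (reverse(1, 2)): [2, 1, 3, 0, 4, 5]
After 13 (reverse(2, 4)): [2, 1, 4, 0, 3, 5]
After 14 (reverse(2, 5)): [2, 1, 5, 3, 0, 4]
After 15 (reverse(1, 4)): [2, 0, 3, 5, 1, 4]

Answer: [2, 0, 3, 5, 1, 4]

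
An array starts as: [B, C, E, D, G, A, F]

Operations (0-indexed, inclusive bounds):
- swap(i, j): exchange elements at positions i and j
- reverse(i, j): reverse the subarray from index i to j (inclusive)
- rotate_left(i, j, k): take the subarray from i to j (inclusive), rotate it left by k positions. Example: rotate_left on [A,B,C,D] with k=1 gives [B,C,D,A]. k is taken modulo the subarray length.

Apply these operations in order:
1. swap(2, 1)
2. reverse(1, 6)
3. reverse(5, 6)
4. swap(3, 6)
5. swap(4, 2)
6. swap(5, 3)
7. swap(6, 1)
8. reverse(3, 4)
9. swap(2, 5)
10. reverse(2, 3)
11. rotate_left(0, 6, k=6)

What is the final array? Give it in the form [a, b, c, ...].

After 1 (swap(2, 1)): [B, E, C, D, G, A, F]
After 2 (reverse(1, 6)): [B, F, A, G, D, C, E]
After 3 (reverse(5, 6)): [B, F, A, G, D, E, C]
After 4 (swap(3, 6)): [B, F, A, C, D, E, G]
After 5 (swap(4, 2)): [B, F, D, C, A, E, G]
After 6 (swap(5, 3)): [B, F, D, E, A, C, G]
After 7 (swap(6, 1)): [B, G, D, E, A, C, F]
After 8 (reverse(3, 4)): [B, G, D, A, E, C, F]
After 9 (swap(2, 5)): [B, G, C, A, E, D, F]
After 10 (reverse(2, 3)): [B, G, A, C, E, D, F]
After 11 (rotate_left(0, 6, k=6)): [F, B, G, A, C, E, D]

Answer: [F, B, G, A, C, E, D]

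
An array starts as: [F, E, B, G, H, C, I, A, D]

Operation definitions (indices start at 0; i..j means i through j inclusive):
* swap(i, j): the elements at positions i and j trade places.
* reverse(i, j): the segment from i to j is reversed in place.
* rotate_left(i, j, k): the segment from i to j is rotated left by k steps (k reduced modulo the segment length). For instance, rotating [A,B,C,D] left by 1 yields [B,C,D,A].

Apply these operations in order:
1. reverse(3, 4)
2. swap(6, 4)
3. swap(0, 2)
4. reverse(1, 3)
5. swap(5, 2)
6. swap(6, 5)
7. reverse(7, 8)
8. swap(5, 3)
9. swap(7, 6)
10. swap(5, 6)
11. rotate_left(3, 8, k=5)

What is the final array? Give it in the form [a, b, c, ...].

After 1 (reverse(3, 4)): [F, E, B, H, G, C, I, A, D]
After 2 (swap(6, 4)): [F, E, B, H, I, C, G, A, D]
After 3 (swap(0, 2)): [B, E, F, H, I, C, G, A, D]
After 4 (reverse(1, 3)): [B, H, F, E, I, C, G, A, D]
After 5 (swap(5, 2)): [B, H, C, E, I, F, G, A, D]
After 6 (swap(6, 5)): [B, H, C, E, I, G, F, A, D]
After 7 (reverse(7, 8)): [B, H, C, E, I, G, F, D, A]
After 8 (swap(5, 3)): [B, H, C, G, I, E, F, D, A]
After 9 (swap(7, 6)): [B, H, C, G, I, E, D, F, A]
After 10 (swap(5, 6)): [B, H, C, G, I, D, E, F, A]
After 11 (rotate_left(3, 8, k=5)): [B, H, C, A, G, I, D, E, F]

Answer: [B, H, C, A, G, I, D, E, F]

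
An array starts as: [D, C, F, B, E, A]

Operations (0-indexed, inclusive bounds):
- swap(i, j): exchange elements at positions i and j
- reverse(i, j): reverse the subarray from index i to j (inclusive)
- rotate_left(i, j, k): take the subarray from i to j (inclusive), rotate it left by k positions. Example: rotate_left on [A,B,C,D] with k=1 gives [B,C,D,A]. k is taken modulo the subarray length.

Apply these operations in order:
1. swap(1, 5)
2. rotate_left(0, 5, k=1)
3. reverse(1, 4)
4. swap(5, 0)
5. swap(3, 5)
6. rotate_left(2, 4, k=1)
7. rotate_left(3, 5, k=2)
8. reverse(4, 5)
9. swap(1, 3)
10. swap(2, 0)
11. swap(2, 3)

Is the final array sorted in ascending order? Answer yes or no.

Answer: yes

Derivation:
After 1 (swap(1, 5)): [D, A, F, B, E, C]
After 2 (rotate_left(0, 5, k=1)): [A, F, B, E, C, D]
After 3 (reverse(1, 4)): [A, C, E, B, F, D]
After 4 (swap(5, 0)): [D, C, E, B, F, A]
After 5 (swap(3, 5)): [D, C, E, A, F, B]
After 6 (rotate_left(2, 4, k=1)): [D, C, A, F, E, B]
After 7 (rotate_left(3, 5, k=2)): [D, C, A, B, F, E]
After 8 (reverse(4, 5)): [D, C, A, B, E, F]
After 9 (swap(1, 3)): [D, B, A, C, E, F]
After 10 (swap(2, 0)): [A, B, D, C, E, F]
After 11 (swap(2, 3)): [A, B, C, D, E, F]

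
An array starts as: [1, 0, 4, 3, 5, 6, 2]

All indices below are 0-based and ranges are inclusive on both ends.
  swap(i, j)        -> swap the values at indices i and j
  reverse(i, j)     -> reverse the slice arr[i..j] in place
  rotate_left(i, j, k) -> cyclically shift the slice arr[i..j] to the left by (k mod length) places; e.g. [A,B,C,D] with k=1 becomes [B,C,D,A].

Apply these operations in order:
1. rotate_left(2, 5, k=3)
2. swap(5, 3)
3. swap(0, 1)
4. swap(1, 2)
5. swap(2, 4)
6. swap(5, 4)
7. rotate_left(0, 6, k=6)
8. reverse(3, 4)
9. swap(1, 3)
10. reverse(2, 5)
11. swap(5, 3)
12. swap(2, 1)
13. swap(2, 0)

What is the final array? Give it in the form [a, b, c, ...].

After 1 (rotate_left(2, 5, k=3)): [1, 0, 6, 4, 3, 5, 2]
After 2 (swap(5, 3)): [1, 0, 6, 5, 3, 4, 2]
After 3 (swap(0, 1)): [0, 1, 6, 5, 3, 4, 2]
After 4 (swap(1, 2)): [0, 6, 1, 5, 3, 4, 2]
After 5 (swap(2, 4)): [0, 6, 3, 5, 1, 4, 2]
After 6 (swap(5, 4)): [0, 6, 3, 5, 4, 1, 2]
After 7 (rotate_left(0, 6, k=6)): [2, 0, 6, 3, 5, 4, 1]
After 8 (reverse(3, 4)): [2, 0, 6, 5, 3, 4, 1]
After 9 (swap(1, 3)): [2, 5, 6, 0, 3, 4, 1]
After 10 (reverse(2, 5)): [2, 5, 4, 3, 0, 6, 1]
After 11 (swap(5, 3)): [2, 5, 4, 6, 0, 3, 1]
After 12 (swap(2, 1)): [2, 4, 5, 6, 0, 3, 1]
After 13 (swap(2, 0)): [5, 4, 2, 6, 0, 3, 1]

Answer: [5, 4, 2, 6, 0, 3, 1]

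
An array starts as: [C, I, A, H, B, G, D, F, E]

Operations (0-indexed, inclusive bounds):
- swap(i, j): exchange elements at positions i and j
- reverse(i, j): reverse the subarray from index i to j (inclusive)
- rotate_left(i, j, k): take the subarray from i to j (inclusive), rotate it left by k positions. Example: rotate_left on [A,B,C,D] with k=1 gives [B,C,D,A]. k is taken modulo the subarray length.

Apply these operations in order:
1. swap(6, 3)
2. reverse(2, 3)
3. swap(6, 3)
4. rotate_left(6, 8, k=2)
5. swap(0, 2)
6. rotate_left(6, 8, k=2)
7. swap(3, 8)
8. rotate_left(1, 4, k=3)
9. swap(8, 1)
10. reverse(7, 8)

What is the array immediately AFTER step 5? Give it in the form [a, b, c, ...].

After 1 (swap(6, 3)): [C, I, A, D, B, G, H, F, E]
After 2 (reverse(2, 3)): [C, I, D, A, B, G, H, F, E]
After 3 (swap(6, 3)): [C, I, D, H, B, G, A, F, E]
After 4 (rotate_left(6, 8, k=2)): [C, I, D, H, B, G, E, A, F]
After 5 (swap(0, 2)): [D, I, C, H, B, G, E, A, F]

Answer: [D, I, C, H, B, G, E, A, F]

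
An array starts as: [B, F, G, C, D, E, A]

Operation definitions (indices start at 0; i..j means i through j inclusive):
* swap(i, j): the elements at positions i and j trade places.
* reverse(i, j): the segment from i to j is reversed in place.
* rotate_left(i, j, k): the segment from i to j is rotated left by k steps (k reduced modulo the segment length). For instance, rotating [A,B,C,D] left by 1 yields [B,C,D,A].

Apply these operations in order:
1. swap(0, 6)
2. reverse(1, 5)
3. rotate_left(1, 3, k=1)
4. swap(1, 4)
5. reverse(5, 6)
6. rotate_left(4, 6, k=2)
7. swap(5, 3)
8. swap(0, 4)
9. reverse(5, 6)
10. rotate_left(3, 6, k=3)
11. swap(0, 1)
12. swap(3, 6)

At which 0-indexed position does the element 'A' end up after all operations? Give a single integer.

After 1 (swap(0, 6)): [A, F, G, C, D, E, B]
After 2 (reverse(1, 5)): [A, E, D, C, G, F, B]
After 3 (rotate_left(1, 3, k=1)): [A, D, C, E, G, F, B]
After 4 (swap(1, 4)): [A, G, C, E, D, F, B]
After 5 (reverse(5, 6)): [A, G, C, E, D, B, F]
After 6 (rotate_left(4, 6, k=2)): [A, G, C, E, F, D, B]
After 7 (swap(5, 3)): [A, G, C, D, F, E, B]
After 8 (swap(0, 4)): [F, G, C, D, A, E, B]
After 9 (reverse(5, 6)): [F, G, C, D, A, B, E]
After 10 (rotate_left(3, 6, k=3)): [F, G, C, E, D, A, B]
After 11 (swap(0, 1)): [G, F, C, E, D, A, B]
After 12 (swap(3, 6)): [G, F, C, B, D, A, E]

Answer: 5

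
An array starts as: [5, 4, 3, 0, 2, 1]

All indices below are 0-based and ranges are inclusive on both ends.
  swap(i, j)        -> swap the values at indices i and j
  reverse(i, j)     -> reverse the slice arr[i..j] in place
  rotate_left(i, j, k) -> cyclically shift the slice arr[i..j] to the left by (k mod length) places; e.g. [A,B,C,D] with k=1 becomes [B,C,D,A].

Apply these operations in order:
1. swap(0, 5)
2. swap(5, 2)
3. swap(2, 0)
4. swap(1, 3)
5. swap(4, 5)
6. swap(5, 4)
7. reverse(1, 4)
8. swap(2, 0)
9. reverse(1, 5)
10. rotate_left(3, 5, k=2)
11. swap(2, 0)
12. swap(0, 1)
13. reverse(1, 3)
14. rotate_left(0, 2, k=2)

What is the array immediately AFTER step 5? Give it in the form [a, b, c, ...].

After 1 (swap(0, 5)): [1, 4, 3, 0, 2, 5]
After 2 (swap(5, 2)): [1, 4, 5, 0, 2, 3]
After 3 (swap(2, 0)): [5, 4, 1, 0, 2, 3]
After 4 (swap(1, 3)): [5, 0, 1, 4, 2, 3]
After 5 (swap(4, 5)): [5, 0, 1, 4, 3, 2]

Answer: [5, 0, 1, 4, 3, 2]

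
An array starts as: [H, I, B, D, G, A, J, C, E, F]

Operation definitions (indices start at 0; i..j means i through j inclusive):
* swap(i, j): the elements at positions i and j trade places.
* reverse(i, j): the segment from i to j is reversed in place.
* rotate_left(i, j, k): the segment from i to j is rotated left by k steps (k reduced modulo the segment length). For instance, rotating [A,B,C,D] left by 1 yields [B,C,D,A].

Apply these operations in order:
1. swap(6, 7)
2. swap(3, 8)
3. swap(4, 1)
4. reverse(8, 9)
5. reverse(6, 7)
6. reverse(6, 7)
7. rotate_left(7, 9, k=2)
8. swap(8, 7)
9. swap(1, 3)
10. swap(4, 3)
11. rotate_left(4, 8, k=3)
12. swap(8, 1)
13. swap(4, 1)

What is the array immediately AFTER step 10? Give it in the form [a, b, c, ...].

Answer: [H, E, B, I, G, A, C, J, D, F]

Derivation:
After 1 (swap(6, 7)): [H, I, B, D, G, A, C, J, E, F]
After 2 (swap(3, 8)): [H, I, B, E, G, A, C, J, D, F]
After 3 (swap(4, 1)): [H, G, B, E, I, A, C, J, D, F]
After 4 (reverse(8, 9)): [H, G, B, E, I, A, C, J, F, D]
After 5 (reverse(6, 7)): [H, G, B, E, I, A, J, C, F, D]
After 6 (reverse(6, 7)): [H, G, B, E, I, A, C, J, F, D]
After 7 (rotate_left(7, 9, k=2)): [H, G, B, E, I, A, C, D, J, F]
After 8 (swap(8, 7)): [H, G, B, E, I, A, C, J, D, F]
After 9 (swap(1, 3)): [H, E, B, G, I, A, C, J, D, F]
After 10 (swap(4, 3)): [H, E, B, I, G, A, C, J, D, F]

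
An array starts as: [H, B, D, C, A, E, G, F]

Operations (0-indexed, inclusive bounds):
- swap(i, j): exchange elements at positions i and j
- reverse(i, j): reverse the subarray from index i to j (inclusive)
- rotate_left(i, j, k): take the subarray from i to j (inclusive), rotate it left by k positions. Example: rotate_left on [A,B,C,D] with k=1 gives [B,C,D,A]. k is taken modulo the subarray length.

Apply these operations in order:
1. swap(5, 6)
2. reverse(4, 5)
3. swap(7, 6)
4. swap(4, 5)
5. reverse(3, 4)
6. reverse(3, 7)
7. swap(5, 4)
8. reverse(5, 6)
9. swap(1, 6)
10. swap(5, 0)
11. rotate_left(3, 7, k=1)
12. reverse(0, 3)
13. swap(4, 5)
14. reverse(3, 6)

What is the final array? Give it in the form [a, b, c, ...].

After 1 (swap(5, 6)): [H, B, D, C, A, G, E, F]
After 2 (reverse(4, 5)): [H, B, D, C, G, A, E, F]
After 3 (swap(7, 6)): [H, B, D, C, G, A, F, E]
After 4 (swap(4, 5)): [H, B, D, C, A, G, F, E]
After 5 (reverse(3, 4)): [H, B, D, A, C, G, F, E]
After 6 (reverse(3, 7)): [H, B, D, E, F, G, C, A]
After 7 (swap(5, 4)): [H, B, D, E, G, F, C, A]
After 8 (reverse(5, 6)): [H, B, D, E, G, C, F, A]
After 9 (swap(1, 6)): [H, F, D, E, G, C, B, A]
After 10 (swap(5, 0)): [C, F, D, E, G, H, B, A]
After 11 (rotate_left(3, 7, k=1)): [C, F, D, G, H, B, A, E]
After 12 (reverse(0, 3)): [G, D, F, C, H, B, A, E]
After 13 (swap(4, 5)): [G, D, F, C, B, H, A, E]
After 14 (reverse(3, 6)): [G, D, F, A, H, B, C, E]

Answer: [G, D, F, A, H, B, C, E]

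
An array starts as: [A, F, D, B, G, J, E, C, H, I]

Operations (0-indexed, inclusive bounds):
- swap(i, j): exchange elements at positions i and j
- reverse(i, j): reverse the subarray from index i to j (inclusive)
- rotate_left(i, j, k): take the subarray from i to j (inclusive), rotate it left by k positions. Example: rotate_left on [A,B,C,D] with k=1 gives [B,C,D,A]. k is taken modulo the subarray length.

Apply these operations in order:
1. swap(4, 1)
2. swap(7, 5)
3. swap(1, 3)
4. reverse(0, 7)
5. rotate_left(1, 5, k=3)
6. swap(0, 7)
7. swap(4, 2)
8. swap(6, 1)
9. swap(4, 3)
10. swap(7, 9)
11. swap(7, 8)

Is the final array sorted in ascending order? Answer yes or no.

After 1 (swap(4, 1)): [A, G, D, B, F, J, E, C, H, I]
After 2 (swap(7, 5)): [A, G, D, B, F, C, E, J, H, I]
After 3 (swap(1, 3)): [A, B, D, G, F, C, E, J, H, I]
After 4 (reverse(0, 7)): [J, E, C, F, G, D, B, A, H, I]
After 5 (rotate_left(1, 5, k=3)): [J, G, D, E, C, F, B, A, H, I]
After 6 (swap(0, 7)): [A, G, D, E, C, F, B, J, H, I]
After 7 (swap(4, 2)): [A, G, C, E, D, F, B, J, H, I]
After 8 (swap(6, 1)): [A, B, C, E, D, F, G, J, H, I]
After 9 (swap(4, 3)): [A, B, C, D, E, F, G, J, H, I]
After 10 (swap(7, 9)): [A, B, C, D, E, F, G, I, H, J]
After 11 (swap(7, 8)): [A, B, C, D, E, F, G, H, I, J]

Answer: yes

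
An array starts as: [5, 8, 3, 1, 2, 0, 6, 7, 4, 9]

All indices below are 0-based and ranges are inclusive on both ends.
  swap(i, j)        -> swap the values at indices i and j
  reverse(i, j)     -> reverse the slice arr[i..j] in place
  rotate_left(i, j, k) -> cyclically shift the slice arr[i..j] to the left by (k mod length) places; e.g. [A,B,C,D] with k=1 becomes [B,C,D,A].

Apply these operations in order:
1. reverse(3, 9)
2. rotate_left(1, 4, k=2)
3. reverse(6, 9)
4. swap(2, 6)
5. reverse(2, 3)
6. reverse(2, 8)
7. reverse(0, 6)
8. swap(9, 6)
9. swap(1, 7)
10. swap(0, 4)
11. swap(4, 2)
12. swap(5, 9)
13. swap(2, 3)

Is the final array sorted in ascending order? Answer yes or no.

Answer: yes

Derivation:
After 1 (reverse(3, 9)): [5, 8, 3, 9, 4, 7, 6, 0, 2, 1]
After 2 (rotate_left(1, 4, k=2)): [5, 9, 4, 8, 3, 7, 6, 0, 2, 1]
After 3 (reverse(6, 9)): [5, 9, 4, 8, 3, 7, 1, 2, 0, 6]
After 4 (swap(2, 6)): [5, 9, 1, 8, 3, 7, 4, 2, 0, 6]
After 5 (reverse(2, 3)): [5, 9, 8, 1, 3, 7, 4, 2, 0, 6]
After 6 (reverse(2, 8)): [5, 9, 0, 2, 4, 7, 3, 1, 8, 6]
After 7 (reverse(0, 6)): [3, 7, 4, 2, 0, 9, 5, 1, 8, 6]
After 8 (swap(9, 6)): [3, 7, 4, 2, 0, 9, 6, 1, 8, 5]
After 9 (swap(1, 7)): [3, 1, 4, 2, 0, 9, 6, 7, 8, 5]
After 10 (swap(0, 4)): [0, 1, 4, 2, 3, 9, 6, 7, 8, 5]
After 11 (swap(4, 2)): [0, 1, 3, 2, 4, 9, 6, 7, 8, 5]
After 12 (swap(5, 9)): [0, 1, 3, 2, 4, 5, 6, 7, 8, 9]
After 13 (swap(2, 3)): [0, 1, 2, 3, 4, 5, 6, 7, 8, 9]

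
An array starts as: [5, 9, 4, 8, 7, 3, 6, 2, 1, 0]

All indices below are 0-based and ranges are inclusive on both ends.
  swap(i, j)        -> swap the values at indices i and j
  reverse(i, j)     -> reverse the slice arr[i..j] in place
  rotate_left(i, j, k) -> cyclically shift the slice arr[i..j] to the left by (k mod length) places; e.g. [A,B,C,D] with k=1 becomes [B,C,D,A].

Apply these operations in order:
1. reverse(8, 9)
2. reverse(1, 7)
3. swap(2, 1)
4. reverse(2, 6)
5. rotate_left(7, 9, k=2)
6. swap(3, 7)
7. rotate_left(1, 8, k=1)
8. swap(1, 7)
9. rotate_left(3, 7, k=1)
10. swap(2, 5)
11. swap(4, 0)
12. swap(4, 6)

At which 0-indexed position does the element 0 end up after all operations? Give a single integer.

Answer: 9

Derivation:
After 1 (reverse(8, 9)): [5, 9, 4, 8, 7, 3, 6, 2, 0, 1]
After 2 (reverse(1, 7)): [5, 2, 6, 3, 7, 8, 4, 9, 0, 1]
After 3 (swap(2, 1)): [5, 6, 2, 3, 7, 8, 4, 9, 0, 1]
After 4 (reverse(2, 6)): [5, 6, 4, 8, 7, 3, 2, 9, 0, 1]
After 5 (rotate_left(7, 9, k=2)): [5, 6, 4, 8, 7, 3, 2, 1, 9, 0]
After 6 (swap(3, 7)): [5, 6, 4, 1, 7, 3, 2, 8, 9, 0]
After 7 (rotate_left(1, 8, k=1)): [5, 4, 1, 7, 3, 2, 8, 9, 6, 0]
After 8 (swap(1, 7)): [5, 9, 1, 7, 3, 2, 8, 4, 6, 0]
After 9 (rotate_left(3, 7, k=1)): [5, 9, 1, 3, 2, 8, 4, 7, 6, 0]
After 10 (swap(2, 5)): [5, 9, 8, 3, 2, 1, 4, 7, 6, 0]
After 11 (swap(4, 0)): [2, 9, 8, 3, 5, 1, 4, 7, 6, 0]
After 12 (swap(4, 6)): [2, 9, 8, 3, 4, 1, 5, 7, 6, 0]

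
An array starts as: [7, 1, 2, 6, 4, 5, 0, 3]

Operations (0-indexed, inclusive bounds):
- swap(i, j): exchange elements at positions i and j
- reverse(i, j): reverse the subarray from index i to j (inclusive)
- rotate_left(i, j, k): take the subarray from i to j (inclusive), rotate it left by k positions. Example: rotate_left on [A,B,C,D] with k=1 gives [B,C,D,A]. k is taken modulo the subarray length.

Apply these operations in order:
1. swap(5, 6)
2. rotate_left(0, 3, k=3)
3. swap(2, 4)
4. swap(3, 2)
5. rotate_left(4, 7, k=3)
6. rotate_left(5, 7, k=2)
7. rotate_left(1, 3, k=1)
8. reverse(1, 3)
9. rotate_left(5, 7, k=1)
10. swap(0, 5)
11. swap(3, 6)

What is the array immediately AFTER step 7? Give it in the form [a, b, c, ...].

Answer: [6, 2, 4, 7, 3, 5, 1, 0]

Derivation:
After 1 (swap(5, 6)): [7, 1, 2, 6, 4, 0, 5, 3]
After 2 (rotate_left(0, 3, k=3)): [6, 7, 1, 2, 4, 0, 5, 3]
After 3 (swap(2, 4)): [6, 7, 4, 2, 1, 0, 5, 3]
After 4 (swap(3, 2)): [6, 7, 2, 4, 1, 0, 5, 3]
After 5 (rotate_left(4, 7, k=3)): [6, 7, 2, 4, 3, 1, 0, 5]
After 6 (rotate_left(5, 7, k=2)): [6, 7, 2, 4, 3, 5, 1, 0]
After 7 (rotate_left(1, 3, k=1)): [6, 2, 4, 7, 3, 5, 1, 0]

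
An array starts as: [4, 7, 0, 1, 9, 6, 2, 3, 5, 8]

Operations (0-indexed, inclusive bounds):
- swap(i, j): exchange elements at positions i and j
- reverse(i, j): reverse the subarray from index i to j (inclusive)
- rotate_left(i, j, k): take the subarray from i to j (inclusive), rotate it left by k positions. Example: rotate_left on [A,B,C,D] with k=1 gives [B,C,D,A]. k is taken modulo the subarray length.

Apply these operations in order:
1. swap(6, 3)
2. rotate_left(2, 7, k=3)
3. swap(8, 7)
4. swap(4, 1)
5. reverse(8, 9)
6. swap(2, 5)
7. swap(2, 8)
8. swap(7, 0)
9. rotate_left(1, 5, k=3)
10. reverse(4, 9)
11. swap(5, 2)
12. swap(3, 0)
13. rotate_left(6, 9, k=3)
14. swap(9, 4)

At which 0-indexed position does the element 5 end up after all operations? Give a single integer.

After 1 (swap(6, 3)): [4, 7, 0, 2, 9, 6, 1, 3, 5, 8]
After 2 (rotate_left(2, 7, k=3)): [4, 7, 6, 1, 3, 0, 2, 9, 5, 8]
After 3 (swap(8, 7)): [4, 7, 6, 1, 3, 0, 2, 5, 9, 8]
After 4 (swap(4, 1)): [4, 3, 6, 1, 7, 0, 2, 5, 9, 8]
After 5 (reverse(8, 9)): [4, 3, 6, 1, 7, 0, 2, 5, 8, 9]
After 6 (swap(2, 5)): [4, 3, 0, 1, 7, 6, 2, 5, 8, 9]
After 7 (swap(2, 8)): [4, 3, 8, 1, 7, 6, 2, 5, 0, 9]
After 8 (swap(7, 0)): [5, 3, 8, 1, 7, 6, 2, 4, 0, 9]
After 9 (rotate_left(1, 5, k=3)): [5, 7, 6, 3, 8, 1, 2, 4, 0, 9]
After 10 (reverse(4, 9)): [5, 7, 6, 3, 9, 0, 4, 2, 1, 8]
After 11 (swap(5, 2)): [5, 7, 0, 3, 9, 6, 4, 2, 1, 8]
After 12 (swap(3, 0)): [3, 7, 0, 5, 9, 6, 4, 2, 1, 8]
After 13 (rotate_left(6, 9, k=3)): [3, 7, 0, 5, 9, 6, 8, 4, 2, 1]
After 14 (swap(9, 4)): [3, 7, 0, 5, 1, 6, 8, 4, 2, 9]

Answer: 3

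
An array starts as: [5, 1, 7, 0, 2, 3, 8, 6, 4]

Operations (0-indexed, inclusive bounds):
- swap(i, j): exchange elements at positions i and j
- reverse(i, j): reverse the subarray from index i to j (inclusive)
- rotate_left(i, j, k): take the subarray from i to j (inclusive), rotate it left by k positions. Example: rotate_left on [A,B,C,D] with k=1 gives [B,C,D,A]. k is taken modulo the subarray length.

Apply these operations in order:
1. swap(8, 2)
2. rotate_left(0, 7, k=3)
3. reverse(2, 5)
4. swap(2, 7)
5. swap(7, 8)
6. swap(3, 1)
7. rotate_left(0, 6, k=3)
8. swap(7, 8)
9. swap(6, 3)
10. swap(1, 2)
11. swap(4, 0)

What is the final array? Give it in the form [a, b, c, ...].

After 1 (swap(8, 2)): [5, 1, 4, 0, 2, 3, 8, 6, 7]
After 2 (rotate_left(0, 7, k=3)): [0, 2, 3, 8, 6, 5, 1, 4, 7]
After 3 (reverse(2, 5)): [0, 2, 5, 6, 8, 3, 1, 4, 7]
After 4 (swap(2, 7)): [0, 2, 4, 6, 8, 3, 1, 5, 7]
After 5 (swap(7, 8)): [0, 2, 4, 6, 8, 3, 1, 7, 5]
After 6 (swap(3, 1)): [0, 6, 4, 2, 8, 3, 1, 7, 5]
After 7 (rotate_left(0, 6, k=3)): [2, 8, 3, 1, 0, 6, 4, 7, 5]
After 8 (swap(7, 8)): [2, 8, 3, 1, 0, 6, 4, 5, 7]
After 9 (swap(6, 3)): [2, 8, 3, 4, 0, 6, 1, 5, 7]
After 10 (swap(1, 2)): [2, 3, 8, 4, 0, 6, 1, 5, 7]
After 11 (swap(4, 0)): [0, 3, 8, 4, 2, 6, 1, 5, 7]

Answer: [0, 3, 8, 4, 2, 6, 1, 5, 7]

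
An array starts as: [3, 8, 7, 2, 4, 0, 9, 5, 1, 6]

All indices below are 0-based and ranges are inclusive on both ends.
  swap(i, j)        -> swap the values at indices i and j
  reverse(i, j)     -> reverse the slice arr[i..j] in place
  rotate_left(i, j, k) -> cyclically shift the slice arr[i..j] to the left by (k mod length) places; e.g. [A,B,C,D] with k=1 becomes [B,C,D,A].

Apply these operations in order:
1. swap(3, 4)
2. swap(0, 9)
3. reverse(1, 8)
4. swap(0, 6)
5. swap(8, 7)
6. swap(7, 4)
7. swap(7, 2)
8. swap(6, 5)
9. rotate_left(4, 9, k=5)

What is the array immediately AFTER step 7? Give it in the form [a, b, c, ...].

Answer: [4, 1, 0, 9, 8, 2, 6, 5, 7, 3]

Derivation:
After 1 (swap(3, 4)): [3, 8, 7, 4, 2, 0, 9, 5, 1, 6]
After 2 (swap(0, 9)): [6, 8, 7, 4, 2, 0, 9, 5, 1, 3]
After 3 (reverse(1, 8)): [6, 1, 5, 9, 0, 2, 4, 7, 8, 3]
After 4 (swap(0, 6)): [4, 1, 5, 9, 0, 2, 6, 7, 8, 3]
After 5 (swap(8, 7)): [4, 1, 5, 9, 0, 2, 6, 8, 7, 3]
After 6 (swap(7, 4)): [4, 1, 5, 9, 8, 2, 6, 0, 7, 3]
After 7 (swap(7, 2)): [4, 1, 0, 9, 8, 2, 6, 5, 7, 3]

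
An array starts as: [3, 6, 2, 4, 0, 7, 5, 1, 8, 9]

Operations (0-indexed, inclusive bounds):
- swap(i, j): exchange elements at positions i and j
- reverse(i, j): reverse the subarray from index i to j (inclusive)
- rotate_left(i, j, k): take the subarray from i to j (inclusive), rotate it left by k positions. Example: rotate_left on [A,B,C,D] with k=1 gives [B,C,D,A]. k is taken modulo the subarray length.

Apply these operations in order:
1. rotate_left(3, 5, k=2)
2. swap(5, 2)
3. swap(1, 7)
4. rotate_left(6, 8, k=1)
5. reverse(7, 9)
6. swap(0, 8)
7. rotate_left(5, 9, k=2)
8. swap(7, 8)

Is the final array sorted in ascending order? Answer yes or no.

Answer: no

Derivation:
After 1 (rotate_left(3, 5, k=2)): [3, 6, 2, 7, 4, 0, 5, 1, 8, 9]
After 2 (swap(5, 2)): [3, 6, 0, 7, 4, 2, 5, 1, 8, 9]
After 3 (swap(1, 7)): [3, 1, 0, 7, 4, 2, 5, 6, 8, 9]
After 4 (rotate_left(6, 8, k=1)): [3, 1, 0, 7, 4, 2, 6, 8, 5, 9]
After 5 (reverse(7, 9)): [3, 1, 0, 7, 4, 2, 6, 9, 5, 8]
After 6 (swap(0, 8)): [5, 1, 0, 7, 4, 2, 6, 9, 3, 8]
After 7 (rotate_left(5, 9, k=2)): [5, 1, 0, 7, 4, 9, 3, 8, 2, 6]
After 8 (swap(7, 8)): [5, 1, 0, 7, 4, 9, 3, 2, 8, 6]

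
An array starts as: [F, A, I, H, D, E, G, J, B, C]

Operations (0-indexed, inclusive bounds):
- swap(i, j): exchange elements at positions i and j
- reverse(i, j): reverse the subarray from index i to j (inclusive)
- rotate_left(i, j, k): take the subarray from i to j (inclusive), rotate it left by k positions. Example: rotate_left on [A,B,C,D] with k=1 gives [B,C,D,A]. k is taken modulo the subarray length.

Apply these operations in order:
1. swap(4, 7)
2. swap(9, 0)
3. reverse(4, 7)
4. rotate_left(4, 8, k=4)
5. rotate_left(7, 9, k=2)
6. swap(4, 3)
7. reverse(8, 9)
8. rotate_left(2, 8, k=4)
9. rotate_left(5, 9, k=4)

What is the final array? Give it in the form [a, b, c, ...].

Answer: [C, A, G, F, J, E, I, B, H, D]

Derivation:
After 1 (swap(4, 7)): [F, A, I, H, J, E, G, D, B, C]
After 2 (swap(9, 0)): [C, A, I, H, J, E, G, D, B, F]
After 3 (reverse(4, 7)): [C, A, I, H, D, G, E, J, B, F]
After 4 (rotate_left(4, 8, k=4)): [C, A, I, H, B, D, G, E, J, F]
After 5 (rotate_left(7, 9, k=2)): [C, A, I, H, B, D, G, F, E, J]
After 6 (swap(4, 3)): [C, A, I, B, H, D, G, F, E, J]
After 7 (reverse(8, 9)): [C, A, I, B, H, D, G, F, J, E]
After 8 (rotate_left(2, 8, k=4)): [C, A, G, F, J, I, B, H, D, E]
After 9 (rotate_left(5, 9, k=4)): [C, A, G, F, J, E, I, B, H, D]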